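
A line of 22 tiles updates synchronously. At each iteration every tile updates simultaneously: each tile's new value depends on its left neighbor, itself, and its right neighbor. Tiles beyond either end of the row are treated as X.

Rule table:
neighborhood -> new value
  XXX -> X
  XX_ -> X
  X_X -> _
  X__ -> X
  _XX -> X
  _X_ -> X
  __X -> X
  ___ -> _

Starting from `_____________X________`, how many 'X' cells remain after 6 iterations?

21

iteration 1: X___________XXX______X
iteration 2: XX_________XXXXX____XX
iteration 3: XXX_______XXXXXXX__XXX
iteration 4: XXXX_____XXXXXXXXXXXXX
iteration 5: XXXXX___XXXXXXXXXXXXXX
iteration 6: XXXXXX_XXXXXXXXXXXXXXX
count of X: 21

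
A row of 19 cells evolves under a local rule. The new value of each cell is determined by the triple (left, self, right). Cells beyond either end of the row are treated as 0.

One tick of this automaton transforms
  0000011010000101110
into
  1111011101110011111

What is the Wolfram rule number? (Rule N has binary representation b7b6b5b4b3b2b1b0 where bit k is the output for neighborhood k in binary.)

position 16: 111 → 1  (bit 7 = 1)
position 6: 110 → 1  (bit 6 = 1)
position 7: 101 → 1  (bit 5 = 1)
position 9: 100 → 1  (bit 4 = 1)
position 5: 011 → 1  (bit 3 = 1)
position 8: 010 → 0  (bit 2 = 0)
position 4: 001 → 0  (bit 1 = 0)
position 0: 000 → 1  (bit 0 = 1)
bits b7..b0 = 11111001 = 249

249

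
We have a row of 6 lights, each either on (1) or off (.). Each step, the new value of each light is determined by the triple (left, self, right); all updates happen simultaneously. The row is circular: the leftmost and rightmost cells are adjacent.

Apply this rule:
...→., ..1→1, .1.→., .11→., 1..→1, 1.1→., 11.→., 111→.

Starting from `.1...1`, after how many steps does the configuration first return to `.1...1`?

2

..1.1.
.1...1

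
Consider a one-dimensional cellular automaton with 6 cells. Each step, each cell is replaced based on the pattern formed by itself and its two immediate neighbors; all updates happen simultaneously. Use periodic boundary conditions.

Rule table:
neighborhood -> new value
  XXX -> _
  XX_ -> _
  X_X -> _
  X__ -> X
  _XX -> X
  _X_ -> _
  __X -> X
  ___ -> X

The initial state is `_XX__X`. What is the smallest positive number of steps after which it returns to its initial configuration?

_X_XX_
X__X_X
_XX__X

3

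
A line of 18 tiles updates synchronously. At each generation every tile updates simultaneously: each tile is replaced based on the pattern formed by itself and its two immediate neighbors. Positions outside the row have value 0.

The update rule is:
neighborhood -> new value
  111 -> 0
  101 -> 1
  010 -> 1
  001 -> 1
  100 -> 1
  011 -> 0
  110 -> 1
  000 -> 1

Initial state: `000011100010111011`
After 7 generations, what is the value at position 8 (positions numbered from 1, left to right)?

111100111111001101
000111000001110111
111001111110011001
001110000011101111
110011111100110001
011100000111011111
100111111001100001
position 8 holds 1

1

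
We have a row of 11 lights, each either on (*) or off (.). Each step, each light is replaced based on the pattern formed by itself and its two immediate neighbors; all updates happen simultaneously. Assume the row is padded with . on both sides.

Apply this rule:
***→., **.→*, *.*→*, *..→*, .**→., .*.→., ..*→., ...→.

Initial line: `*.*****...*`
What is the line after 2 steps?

..*....**..

step 1: .*....**...
step 2: ..*....**..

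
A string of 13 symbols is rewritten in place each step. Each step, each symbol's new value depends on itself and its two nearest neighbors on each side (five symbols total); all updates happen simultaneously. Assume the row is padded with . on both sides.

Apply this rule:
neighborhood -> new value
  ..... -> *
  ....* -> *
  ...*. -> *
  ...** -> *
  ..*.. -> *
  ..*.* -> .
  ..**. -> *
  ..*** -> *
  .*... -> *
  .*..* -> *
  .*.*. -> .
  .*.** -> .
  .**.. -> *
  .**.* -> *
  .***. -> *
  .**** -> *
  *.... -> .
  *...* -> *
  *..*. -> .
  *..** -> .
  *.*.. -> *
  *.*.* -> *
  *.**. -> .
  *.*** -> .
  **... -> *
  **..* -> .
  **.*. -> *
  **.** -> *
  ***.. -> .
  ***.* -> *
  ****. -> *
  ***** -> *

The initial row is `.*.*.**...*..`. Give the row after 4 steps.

****.**.****.

*..*..******.
**.**.*****.*
***.**.******
****.**.****.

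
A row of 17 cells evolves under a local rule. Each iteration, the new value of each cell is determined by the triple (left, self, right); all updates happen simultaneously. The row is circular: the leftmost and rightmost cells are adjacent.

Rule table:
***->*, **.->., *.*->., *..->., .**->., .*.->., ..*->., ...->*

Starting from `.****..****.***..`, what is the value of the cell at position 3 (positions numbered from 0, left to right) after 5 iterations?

..**....**...*..*
.....**....*.....
****....**...****
***..**....*..***
**......**.....**
position 3 holds .

.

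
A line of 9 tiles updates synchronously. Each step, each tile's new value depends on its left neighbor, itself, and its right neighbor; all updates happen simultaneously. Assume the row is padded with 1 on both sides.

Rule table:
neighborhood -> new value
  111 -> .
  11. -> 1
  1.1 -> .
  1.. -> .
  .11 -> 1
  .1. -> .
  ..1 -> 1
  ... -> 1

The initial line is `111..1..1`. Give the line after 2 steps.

.1....11.

..1.1..11
.1....11.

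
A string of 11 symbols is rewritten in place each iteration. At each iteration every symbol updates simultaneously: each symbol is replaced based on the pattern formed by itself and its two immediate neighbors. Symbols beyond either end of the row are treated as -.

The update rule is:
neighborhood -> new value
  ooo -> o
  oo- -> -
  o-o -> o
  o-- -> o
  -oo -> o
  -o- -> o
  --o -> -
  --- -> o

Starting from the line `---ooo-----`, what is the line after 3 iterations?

oo-oo-ooooo
o-oo-ooooo-
ooo-ooooo-o

ooo-ooooo-o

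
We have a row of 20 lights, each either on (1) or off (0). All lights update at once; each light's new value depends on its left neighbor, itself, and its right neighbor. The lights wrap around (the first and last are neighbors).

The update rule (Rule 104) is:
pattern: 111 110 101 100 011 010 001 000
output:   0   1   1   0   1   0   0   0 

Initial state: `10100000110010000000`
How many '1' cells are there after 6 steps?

2

01000000110000000000
00000000110000000000
00000000110000000000  (fixed point — unchanged through step 6)
count of 1: 2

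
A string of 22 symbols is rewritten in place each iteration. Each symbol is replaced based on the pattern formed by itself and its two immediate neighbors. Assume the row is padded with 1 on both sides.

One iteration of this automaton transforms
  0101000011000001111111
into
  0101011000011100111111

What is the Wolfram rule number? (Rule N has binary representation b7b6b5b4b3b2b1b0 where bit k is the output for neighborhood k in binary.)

133

position 16: 111 → 1  (bit 7 = 1)
position 9: 110 → 0  (bit 6 = 0)
position 0: 101 → 0  (bit 5 = 0)
position 4: 100 → 0  (bit 4 = 0)
position 8: 011 → 0  (bit 3 = 0)
position 1: 010 → 1  (bit 2 = 1)
position 7: 001 → 0  (bit 1 = 0)
position 5: 000 → 1  (bit 0 = 1)
bits b7..b0 = 10000101 = 133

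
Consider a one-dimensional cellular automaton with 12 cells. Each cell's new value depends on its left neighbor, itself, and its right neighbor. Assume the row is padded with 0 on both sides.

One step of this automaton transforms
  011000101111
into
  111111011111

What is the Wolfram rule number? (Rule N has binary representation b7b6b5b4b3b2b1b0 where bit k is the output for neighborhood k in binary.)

position 9: 111 → 1  (bit 7 = 1)
position 2: 110 → 1  (bit 6 = 1)
position 7: 101 → 1  (bit 5 = 1)
position 3: 100 → 1  (bit 4 = 1)
position 1: 011 → 1  (bit 3 = 1)
position 6: 010 → 0  (bit 2 = 0)
position 0: 001 → 1  (bit 1 = 1)
position 4: 000 → 1  (bit 0 = 1)
bits b7..b0 = 11111011 = 251

251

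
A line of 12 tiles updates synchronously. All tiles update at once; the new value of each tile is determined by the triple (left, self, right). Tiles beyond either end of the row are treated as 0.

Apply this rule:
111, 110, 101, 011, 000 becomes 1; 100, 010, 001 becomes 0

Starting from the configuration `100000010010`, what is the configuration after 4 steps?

011111111111

001111000000
101111011111
011111111111
011111111111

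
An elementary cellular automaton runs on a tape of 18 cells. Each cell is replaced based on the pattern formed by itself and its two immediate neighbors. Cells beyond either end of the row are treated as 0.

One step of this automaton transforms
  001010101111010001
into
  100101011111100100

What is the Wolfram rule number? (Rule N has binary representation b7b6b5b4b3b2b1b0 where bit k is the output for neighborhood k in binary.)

position 9: 111 → 1  (bit 7 = 1)
position 11: 110 → 1  (bit 6 = 1)
position 3: 101 → 1  (bit 5 = 1)
position 14: 100 → 0  (bit 4 = 0)
position 8: 011 → 1  (bit 3 = 1)
position 2: 010 → 0  (bit 2 = 0)
position 1: 001 → 0  (bit 1 = 0)
position 0: 000 → 1  (bit 0 = 1)
bits b7..b0 = 11101001 = 233

233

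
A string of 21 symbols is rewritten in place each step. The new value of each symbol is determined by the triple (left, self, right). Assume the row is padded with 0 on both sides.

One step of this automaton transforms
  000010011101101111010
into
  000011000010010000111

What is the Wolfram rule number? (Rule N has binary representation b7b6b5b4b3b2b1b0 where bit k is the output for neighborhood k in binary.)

52

position 8: 111 → 0  (bit 7 = 0)
position 9: 110 → 0  (bit 6 = 0)
position 10: 101 → 1  (bit 5 = 1)
position 5: 100 → 1  (bit 4 = 1)
position 7: 011 → 0  (bit 3 = 0)
position 4: 010 → 1  (bit 2 = 1)
position 3: 001 → 0  (bit 1 = 0)
position 0: 000 → 0  (bit 0 = 0)
bits b7..b0 = 00110100 = 52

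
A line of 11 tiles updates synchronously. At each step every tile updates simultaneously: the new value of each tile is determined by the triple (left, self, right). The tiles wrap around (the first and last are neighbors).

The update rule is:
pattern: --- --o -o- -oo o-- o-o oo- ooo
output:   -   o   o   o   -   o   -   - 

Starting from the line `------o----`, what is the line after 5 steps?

-oo--------

-----oo----
----oo-----
---oo------
--oo-------
-oo--------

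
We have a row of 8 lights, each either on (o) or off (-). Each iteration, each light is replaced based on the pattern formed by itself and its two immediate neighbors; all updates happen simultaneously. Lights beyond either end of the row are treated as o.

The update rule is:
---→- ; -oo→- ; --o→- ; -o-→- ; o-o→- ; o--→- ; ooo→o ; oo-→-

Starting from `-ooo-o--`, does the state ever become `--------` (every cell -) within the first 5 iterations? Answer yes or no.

yes

--o-----
--------
all cells are - at iteration 2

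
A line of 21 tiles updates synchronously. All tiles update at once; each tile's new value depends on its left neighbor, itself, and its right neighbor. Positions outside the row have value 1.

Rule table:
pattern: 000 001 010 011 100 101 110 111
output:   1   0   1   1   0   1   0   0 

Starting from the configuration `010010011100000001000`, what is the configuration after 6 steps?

110010010001111101010
000010010101000011111
011010011111011010000
110110010000110110110
001100010110101101101
001001011101111011011

001001011101111011011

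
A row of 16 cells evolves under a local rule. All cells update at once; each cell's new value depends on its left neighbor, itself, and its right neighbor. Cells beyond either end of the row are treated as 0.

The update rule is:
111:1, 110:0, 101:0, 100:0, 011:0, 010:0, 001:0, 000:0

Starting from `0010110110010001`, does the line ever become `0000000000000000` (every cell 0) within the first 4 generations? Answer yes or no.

yes

0000000000000000
all cells are 0 at generation 1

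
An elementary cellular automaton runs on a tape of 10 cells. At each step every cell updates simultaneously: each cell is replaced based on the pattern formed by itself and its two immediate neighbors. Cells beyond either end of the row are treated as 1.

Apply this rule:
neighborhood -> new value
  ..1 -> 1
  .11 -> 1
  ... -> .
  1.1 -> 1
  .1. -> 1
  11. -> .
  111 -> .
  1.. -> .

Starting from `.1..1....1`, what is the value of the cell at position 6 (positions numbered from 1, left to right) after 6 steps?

.

step 1: 11.11...11
step 2: ..11...11.
step 3: .11...11.1
step 4: 11...11.11
step 5: ....11.11.
step 6: ...11.11.1
position 6 holds .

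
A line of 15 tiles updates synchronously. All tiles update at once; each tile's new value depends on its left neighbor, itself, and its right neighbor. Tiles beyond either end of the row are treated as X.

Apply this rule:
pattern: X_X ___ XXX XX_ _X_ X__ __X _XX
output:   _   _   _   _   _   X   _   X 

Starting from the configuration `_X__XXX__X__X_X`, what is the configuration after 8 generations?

X__X__X____X__X

__X_X__X__X___X
X____X__X__X__X
_X____X__X__X_X
__X____X__X___X
X__X____X__X__X
_X__X____X__X_X
__X__X____X___X
X__X__X____X__X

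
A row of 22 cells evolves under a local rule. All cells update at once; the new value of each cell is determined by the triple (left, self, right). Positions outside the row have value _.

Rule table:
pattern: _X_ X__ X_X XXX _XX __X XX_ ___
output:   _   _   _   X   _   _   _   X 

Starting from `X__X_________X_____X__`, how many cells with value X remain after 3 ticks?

6

_____XXXXXXX___XXX___X
XXXX__XXXXX__X__X__X__
_XX____XXX___________X
count of X: 6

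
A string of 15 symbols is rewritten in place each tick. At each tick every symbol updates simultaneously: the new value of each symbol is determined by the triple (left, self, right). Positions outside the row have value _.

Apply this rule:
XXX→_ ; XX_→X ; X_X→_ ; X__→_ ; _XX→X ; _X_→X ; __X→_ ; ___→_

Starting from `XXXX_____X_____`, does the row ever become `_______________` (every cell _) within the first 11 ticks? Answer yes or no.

tick 1: X__X_____X_____
tick 2: X__X_____X_____  (fixed point — unchanged through tick 11)
tick 11 is X__X_____X_____, still not uniform _

no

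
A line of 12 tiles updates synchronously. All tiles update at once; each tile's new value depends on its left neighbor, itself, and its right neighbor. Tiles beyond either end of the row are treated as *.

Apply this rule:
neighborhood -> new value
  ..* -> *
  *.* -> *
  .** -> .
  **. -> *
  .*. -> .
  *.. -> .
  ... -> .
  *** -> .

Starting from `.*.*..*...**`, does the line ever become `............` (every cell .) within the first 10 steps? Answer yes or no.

step 1: *.*..*...*..
step 2: **..*...*..*
step 3: .*.*...*..*.
step 4: *.*...*..*.*
step 5: **...*..*.*.
step 6: .*..*..*.*.*
step 7: *..*..*.*.*.
step 8: *.*..*.*.*.*
step 9: **..*.*.*.*.
step 10: .*.*.*.*.*.*
step 10 is .*.*.*.*.*.*, still not uniform .

no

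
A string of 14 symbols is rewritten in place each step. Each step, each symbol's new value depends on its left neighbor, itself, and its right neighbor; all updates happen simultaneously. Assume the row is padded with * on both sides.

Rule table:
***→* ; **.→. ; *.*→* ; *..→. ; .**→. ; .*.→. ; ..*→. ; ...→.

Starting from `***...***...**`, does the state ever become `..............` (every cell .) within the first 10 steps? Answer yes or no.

yes

step 1: **.....*.....*
step 2: *.............
step 3: ..............
all cells are . at step 3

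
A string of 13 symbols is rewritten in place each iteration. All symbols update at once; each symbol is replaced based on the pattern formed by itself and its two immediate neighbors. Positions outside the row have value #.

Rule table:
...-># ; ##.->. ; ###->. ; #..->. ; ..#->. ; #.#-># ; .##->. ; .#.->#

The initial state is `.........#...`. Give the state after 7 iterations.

.#######.#.#.
#.......#####
..#####......
........####.
.######.....#
#.......###..
..#####......

..#####......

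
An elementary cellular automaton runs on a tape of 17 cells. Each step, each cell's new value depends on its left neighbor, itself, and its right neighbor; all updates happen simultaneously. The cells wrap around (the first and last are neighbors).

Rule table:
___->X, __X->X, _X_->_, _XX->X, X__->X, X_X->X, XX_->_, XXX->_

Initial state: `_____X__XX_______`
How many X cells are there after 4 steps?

XXXXX_XXX_XXXXXXX
_____XX__XX______
XXXXXX_XXX_XXXXXX
______XX__XX_____
count of X: 4

4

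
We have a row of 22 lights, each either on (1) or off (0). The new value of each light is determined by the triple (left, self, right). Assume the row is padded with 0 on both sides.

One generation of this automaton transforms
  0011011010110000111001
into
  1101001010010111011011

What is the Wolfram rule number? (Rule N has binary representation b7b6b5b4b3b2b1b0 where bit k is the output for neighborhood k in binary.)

199

position 17: 111 → 1  (bit 7 = 1)
position 3: 110 → 1  (bit 6 = 1)
position 4: 101 → 0  (bit 5 = 0)
position 12: 100 → 0  (bit 4 = 0)
position 2: 011 → 0  (bit 3 = 0)
position 8: 010 → 1  (bit 2 = 1)
position 1: 001 → 1  (bit 1 = 1)
position 0: 000 → 1  (bit 0 = 1)
bits b7..b0 = 11000111 = 199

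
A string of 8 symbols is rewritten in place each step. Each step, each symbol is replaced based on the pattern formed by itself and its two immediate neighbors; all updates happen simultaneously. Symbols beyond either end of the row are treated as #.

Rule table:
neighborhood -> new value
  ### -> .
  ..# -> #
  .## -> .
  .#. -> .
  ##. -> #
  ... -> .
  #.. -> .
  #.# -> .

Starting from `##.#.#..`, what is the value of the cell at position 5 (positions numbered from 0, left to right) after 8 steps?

.

.#.....#
......#.
.....#..
....#..#
...#..#.
..#..#..
.#..#..#
...#..#.
position 5 holds .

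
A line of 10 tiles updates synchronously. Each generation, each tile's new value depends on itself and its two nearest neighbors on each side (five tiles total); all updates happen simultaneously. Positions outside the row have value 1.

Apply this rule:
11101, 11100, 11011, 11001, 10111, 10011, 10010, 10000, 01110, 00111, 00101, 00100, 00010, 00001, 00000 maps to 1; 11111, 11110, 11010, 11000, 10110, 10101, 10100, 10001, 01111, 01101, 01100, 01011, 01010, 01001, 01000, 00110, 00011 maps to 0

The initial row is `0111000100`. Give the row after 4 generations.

generation 1: 1111001101
generation 2: 0001110011
generation 3: 0001111110
generation 4: 0001000011

0001000011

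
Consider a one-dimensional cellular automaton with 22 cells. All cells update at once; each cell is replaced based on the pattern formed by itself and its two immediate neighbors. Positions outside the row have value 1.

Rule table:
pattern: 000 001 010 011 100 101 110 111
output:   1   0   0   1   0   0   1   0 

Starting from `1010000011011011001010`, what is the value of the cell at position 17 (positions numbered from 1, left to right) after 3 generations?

1000111011011011000000
1010101011011011011110
1000000011011011010010
position 17 holds 0

0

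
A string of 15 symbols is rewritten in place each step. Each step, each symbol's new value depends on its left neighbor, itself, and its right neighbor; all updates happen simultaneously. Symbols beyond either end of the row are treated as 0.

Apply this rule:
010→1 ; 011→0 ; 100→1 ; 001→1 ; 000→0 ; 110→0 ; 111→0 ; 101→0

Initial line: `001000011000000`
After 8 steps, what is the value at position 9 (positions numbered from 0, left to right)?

0

step 1: 011100100100000
step 2: 100011111110000
step 3: 110100000001000
step 4: 000110000011100
step 5: 001001000100010
step 6: 011111101110111
step 7: 100000000000000
step 8: 110000000000000
position 9 holds 0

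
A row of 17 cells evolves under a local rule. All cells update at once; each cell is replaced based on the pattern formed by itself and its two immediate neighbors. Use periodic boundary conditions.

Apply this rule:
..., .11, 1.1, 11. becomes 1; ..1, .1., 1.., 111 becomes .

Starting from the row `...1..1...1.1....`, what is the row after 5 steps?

11......1..1..111
.1.1111.......1..
..11..1.11111...1
..11...11...1.1..
1.11.1.11.1..1..1

1.11.1.11.1..1..1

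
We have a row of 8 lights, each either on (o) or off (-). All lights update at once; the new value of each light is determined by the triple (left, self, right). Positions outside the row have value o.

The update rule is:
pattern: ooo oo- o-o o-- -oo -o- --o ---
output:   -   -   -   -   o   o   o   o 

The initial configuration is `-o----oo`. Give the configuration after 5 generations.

-o-oooo-
-o-o----
-o-o-ooo
-o-o-o--
-o-o-o-o

-o-o-o-o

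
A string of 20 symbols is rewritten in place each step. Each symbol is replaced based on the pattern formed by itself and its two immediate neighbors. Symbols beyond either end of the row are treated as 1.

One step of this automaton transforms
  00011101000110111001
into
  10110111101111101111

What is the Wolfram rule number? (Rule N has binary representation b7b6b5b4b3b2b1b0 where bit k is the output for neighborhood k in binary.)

126

position 4: 111 → 0  (bit 7 = 0)
position 5: 110 → 1  (bit 6 = 1)
position 6: 101 → 1  (bit 5 = 1)
position 0: 100 → 1  (bit 4 = 1)
position 3: 011 → 1  (bit 3 = 1)
position 7: 010 → 1  (bit 2 = 1)
position 2: 001 → 1  (bit 1 = 1)
position 1: 000 → 0  (bit 0 = 0)
bits b7..b0 = 01111110 = 126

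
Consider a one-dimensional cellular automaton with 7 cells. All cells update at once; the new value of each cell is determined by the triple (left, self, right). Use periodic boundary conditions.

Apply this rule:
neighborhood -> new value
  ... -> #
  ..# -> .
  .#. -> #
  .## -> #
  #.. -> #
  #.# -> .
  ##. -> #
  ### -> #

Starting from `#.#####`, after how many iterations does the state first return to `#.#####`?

1

#.#####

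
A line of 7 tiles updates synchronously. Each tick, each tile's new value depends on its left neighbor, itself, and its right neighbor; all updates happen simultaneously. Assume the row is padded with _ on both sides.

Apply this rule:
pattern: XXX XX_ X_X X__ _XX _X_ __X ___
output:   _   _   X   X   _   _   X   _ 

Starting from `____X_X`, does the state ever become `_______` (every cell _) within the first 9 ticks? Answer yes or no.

___X_X_
__X_X_X
_X_X_X_
X_X_X_X
_X_X_X_  (repeats tick 3; period 2)
tick 9: _X_X_X_
tick 9 is _X_X_X_, still not uniform _

no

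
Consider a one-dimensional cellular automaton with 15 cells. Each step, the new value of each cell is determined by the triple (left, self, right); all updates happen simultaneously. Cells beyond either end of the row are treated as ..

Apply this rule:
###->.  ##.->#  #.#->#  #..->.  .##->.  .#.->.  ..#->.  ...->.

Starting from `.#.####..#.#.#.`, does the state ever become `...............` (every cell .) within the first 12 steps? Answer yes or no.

yes

..#...#...#.#..
...........#...
...............
all cells are . at step 3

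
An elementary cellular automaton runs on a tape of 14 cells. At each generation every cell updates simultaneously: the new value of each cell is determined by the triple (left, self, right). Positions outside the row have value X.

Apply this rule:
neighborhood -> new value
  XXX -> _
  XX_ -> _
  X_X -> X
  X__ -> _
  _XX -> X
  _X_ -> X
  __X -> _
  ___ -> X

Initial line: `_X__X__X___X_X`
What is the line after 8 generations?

XX__X__X_X_XXX
____X__XXXXX__
_XX_X__X______
XX_XX__X_XXXX_
__XX___XXX___X
__X__X_X___X_X
__X__XXX_X_XXX
__X__X__XXXX__

__X__X__XXXX__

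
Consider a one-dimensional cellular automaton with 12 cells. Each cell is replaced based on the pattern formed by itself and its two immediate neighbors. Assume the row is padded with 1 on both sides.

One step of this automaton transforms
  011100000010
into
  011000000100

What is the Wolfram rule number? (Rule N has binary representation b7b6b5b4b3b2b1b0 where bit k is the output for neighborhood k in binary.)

position 2: 111 → 1  (bit 7 = 1)
position 3: 110 → 0  (bit 6 = 0)
position 0: 101 → 0  (bit 5 = 0)
position 4: 100 → 0  (bit 4 = 0)
position 1: 011 → 1  (bit 3 = 1)
position 10: 010 → 0  (bit 2 = 0)
position 9: 001 → 1  (bit 1 = 1)
position 5: 000 → 0  (bit 0 = 0)
bits b7..b0 = 10001010 = 138

138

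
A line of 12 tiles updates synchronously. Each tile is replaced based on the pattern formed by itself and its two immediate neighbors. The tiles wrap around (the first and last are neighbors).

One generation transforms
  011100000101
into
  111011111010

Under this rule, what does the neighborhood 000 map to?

At position 5 the neighborhood is 000; the next row has 1 there.

1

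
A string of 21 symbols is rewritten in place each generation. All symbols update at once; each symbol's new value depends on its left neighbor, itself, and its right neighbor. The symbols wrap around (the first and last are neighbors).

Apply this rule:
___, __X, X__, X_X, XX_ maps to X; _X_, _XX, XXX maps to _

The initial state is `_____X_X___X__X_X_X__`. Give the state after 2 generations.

____XX_X__XX_XX_X_X__

XXXXX_X_XXX_XX_X_X_XX
____XX_X__XX_XX_X_X__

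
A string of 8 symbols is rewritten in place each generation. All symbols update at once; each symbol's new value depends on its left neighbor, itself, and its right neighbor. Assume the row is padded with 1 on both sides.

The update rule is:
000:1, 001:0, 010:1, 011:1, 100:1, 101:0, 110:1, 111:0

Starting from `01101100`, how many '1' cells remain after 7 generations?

01101110
01101010
01101010  (fixed point — unchanged through generation 7)
count of 1: 4

4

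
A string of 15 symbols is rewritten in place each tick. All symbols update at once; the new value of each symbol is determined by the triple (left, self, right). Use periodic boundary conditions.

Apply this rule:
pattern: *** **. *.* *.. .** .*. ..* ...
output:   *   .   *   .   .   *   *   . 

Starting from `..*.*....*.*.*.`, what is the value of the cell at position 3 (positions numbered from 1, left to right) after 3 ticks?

tick 1: .****...******.
tick 2: *.**...*.****..
tick 3: **....***.**..*
position 3 holds .

.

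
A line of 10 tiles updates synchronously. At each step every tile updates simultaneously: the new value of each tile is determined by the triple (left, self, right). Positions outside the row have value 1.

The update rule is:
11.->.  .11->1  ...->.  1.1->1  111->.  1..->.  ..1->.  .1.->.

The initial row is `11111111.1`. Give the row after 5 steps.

.........1

........11
........1.
.........1
.........1  (fixed point — unchanged through step 5)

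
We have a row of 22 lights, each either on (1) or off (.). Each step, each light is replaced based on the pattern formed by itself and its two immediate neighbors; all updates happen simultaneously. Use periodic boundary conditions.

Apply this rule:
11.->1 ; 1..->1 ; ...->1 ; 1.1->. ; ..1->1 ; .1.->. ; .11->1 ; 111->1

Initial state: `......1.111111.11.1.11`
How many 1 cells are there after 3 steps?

21

step 1: 111111..111111.11...11
step 2: 11111111111111.1111111
step 3: 11111111111111.1111111
count of 1: 21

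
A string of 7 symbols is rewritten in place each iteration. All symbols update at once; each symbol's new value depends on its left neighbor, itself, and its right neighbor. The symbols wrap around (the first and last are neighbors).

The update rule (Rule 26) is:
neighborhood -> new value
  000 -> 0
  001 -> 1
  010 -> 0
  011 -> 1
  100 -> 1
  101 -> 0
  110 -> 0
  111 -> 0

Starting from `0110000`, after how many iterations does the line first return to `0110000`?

1101000
1000101
0101001
0000110
0001101
1011000
0010101
1100000
1010001
0001011
1010010
0001100
0011010
0110001
0101010
1000001
0100011
0010110
0100101
0011000
0110100
1100010
1010100
0000011
1000110
0101100
1001010
0110000

28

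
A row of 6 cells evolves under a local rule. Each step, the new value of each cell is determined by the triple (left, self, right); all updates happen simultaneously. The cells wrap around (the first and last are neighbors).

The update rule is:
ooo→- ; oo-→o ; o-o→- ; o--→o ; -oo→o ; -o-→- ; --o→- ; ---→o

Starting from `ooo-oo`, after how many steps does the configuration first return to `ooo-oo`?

18

step 1: --o-o-
step 2: o----o
step 3: oooo-o
step 4: ---o-o
step 5: oo----
step 6: ooooo-
step 7: o---o-
step 8: -oo---
step 9: -ooooo
step 10: -o---o
step 11: --oo--
step 12: o-oooo
step 13: o-o---
step 14: ---oo-
step 15: oo-ooo
step 16: -o-o--
step 17: ----oo
step 18: ooo-oo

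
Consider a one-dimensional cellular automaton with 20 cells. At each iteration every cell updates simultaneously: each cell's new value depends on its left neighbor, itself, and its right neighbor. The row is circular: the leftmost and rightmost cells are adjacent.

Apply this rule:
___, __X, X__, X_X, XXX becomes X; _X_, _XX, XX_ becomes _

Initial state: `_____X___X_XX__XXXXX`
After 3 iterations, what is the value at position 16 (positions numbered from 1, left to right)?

_

XXXXX_XXX_X__XX_XXX_
_XXX_X_X_X_XX__X_X_X
X_X_X_X_X_X__XX_X_X_
position 16 holds _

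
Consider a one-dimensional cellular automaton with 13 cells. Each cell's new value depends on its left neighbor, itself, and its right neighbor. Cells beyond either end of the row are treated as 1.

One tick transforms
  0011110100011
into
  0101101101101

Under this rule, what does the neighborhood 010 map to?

At position 7 the neighborhood is 010; the next row has 1 there.

1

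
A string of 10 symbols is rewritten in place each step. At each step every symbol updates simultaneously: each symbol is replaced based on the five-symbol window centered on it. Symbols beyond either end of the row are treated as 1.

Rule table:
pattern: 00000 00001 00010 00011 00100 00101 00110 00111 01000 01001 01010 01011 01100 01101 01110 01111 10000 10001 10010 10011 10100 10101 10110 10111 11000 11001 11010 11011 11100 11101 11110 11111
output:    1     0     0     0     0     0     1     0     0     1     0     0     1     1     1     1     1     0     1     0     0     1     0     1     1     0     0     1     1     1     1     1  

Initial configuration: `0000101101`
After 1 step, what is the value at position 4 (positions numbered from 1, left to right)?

1100000111
position 4 holds 0

0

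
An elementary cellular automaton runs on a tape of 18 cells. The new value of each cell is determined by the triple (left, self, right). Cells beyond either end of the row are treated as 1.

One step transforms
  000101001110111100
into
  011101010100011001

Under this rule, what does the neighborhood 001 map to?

At position 2 the neighborhood is 001; the next row has 1 there.

1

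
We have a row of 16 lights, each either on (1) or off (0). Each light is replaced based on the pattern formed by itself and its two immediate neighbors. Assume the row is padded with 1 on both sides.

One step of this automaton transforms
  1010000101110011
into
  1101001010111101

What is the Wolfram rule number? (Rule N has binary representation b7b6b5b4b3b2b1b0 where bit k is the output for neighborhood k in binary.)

242

position 10: 111 → 1  (bit 7 = 1)
position 0: 110 → 1  (bit 6 = 1)
position 1: 101 → 1  (bit 5 = 1)
position 3: 100 → 1  (bit 4 = 1)
position 9: 011 → 0  (bit 3 = 0)
position 2: 010 → 0  (bit 2 = 0)
position 6: 001 → 1  (bit 1 = 1)
position 4: 000 → 0  (bit 0 = 0)
bits b7..b0 = 11110010 = 242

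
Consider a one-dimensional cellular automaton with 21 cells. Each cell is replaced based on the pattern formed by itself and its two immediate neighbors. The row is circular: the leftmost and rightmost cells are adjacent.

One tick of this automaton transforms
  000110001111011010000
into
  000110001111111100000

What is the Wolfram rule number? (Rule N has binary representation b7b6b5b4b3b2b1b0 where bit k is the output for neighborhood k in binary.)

232

position 9: 111 → 1  (bit 7 = 1)
position 4: 110 → 1  (bit 6 = 1)
position 12: 101 → 1  (bit 5 = 1)
position 5: 100 → 0  (bit 4 = 0)
position 3: 011 → 1  (bit 3 = 1)
position 16: 010 → 0  (bit 2 = 0)
position 2: 001 → 0  (bit 1 = 0)
position 0: 000 → 0  (bit 0 = 0)
bits b7..b0 = 11101000 = 232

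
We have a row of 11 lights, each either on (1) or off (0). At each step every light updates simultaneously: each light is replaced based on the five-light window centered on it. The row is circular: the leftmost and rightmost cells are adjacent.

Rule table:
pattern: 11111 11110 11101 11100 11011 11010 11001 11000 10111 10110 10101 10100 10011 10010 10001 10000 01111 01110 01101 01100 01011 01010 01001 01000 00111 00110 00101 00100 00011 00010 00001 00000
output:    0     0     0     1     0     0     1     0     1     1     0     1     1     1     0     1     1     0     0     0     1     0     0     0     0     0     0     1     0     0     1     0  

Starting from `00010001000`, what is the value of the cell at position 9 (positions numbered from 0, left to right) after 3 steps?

01010001010
10010000010
10110101000
position 9 holds 0

0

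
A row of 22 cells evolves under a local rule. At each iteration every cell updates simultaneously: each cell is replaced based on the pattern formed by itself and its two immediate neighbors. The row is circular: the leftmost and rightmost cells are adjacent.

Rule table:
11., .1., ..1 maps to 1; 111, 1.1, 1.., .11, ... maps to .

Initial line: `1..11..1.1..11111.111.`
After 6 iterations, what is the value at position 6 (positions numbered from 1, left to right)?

.

iteration 1: 1.1.1.11.1.1....1...1.
iteration 2: 1.1.1..1.1.1...11..11.
iteration 3: 1.1.1.11.1.1..1.1.1.1.
iteration 4: 1.1.1..1.1.1.11.1.1.1.
iteration 5: 1.1.1.11.1.1..1.1.1.1.  (repeats iteration 3; period 2)
iteration 6: 1.1.1..1.1.1.11.1.1.1.
position 6 holds .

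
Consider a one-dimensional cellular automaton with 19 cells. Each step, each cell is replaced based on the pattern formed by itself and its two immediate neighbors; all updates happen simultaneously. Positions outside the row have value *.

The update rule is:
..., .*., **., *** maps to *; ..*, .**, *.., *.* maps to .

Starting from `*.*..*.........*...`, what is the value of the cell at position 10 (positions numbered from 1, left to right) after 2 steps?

step 1: *.*..*.*******.*.*.
step 2: *.*..*..******.*.*.
position 10 holds *

*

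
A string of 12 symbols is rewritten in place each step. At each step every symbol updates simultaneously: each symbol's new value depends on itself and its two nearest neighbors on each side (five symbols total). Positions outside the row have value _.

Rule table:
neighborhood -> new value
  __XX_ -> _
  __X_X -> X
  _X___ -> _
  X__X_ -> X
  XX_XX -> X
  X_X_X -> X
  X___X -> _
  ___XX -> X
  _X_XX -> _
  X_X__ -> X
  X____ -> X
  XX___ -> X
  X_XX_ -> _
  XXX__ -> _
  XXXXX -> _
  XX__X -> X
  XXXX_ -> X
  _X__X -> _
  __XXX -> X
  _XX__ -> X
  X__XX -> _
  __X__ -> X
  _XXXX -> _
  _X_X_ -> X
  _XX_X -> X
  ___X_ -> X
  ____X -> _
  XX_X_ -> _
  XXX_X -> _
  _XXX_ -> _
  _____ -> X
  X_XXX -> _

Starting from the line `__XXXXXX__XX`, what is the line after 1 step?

_XX___X_X__X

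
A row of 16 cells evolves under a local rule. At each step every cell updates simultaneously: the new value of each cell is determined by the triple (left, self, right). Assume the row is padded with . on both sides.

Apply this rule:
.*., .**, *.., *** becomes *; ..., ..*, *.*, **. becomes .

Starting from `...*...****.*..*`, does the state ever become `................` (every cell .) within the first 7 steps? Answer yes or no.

...**..***..**.*
...*.*.**.*.*..*
...*.*.*..*.**.*
...*.*.**.*.*..*  (repeats step 2; period 2)
step 7: ...*.*.*..*.**.*
step 7 is ...*.*.*..*.**.*, still not uniform .

no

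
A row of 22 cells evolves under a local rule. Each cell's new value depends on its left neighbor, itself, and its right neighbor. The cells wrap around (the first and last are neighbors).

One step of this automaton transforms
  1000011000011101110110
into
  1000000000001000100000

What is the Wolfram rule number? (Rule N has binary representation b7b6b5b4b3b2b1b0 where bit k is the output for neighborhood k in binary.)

position 12: 111 → 1  (bit 7 = 1)
position 6: 110 → 0  (bit 6 = 0)
position 14: 101 → 0  (bit 5 = 0)
position 1: 100 → 0  (bit 4 = 0)
position 5: 011 → 0  (bit 3 = 0)
position 0: 010 → 1  (bit 2 = 1)
position 4: 001 → 0  (bit 1 = 0)
position 2: 000 → 0  (bit 0 = 0)
bits b7..b0 = 10000100 = 132

132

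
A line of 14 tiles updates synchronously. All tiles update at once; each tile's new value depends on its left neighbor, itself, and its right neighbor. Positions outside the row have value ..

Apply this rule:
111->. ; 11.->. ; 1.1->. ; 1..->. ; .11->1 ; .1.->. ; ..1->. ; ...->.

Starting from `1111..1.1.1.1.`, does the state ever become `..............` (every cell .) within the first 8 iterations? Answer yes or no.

1.............
..............
all cells are . at iteration 2

yes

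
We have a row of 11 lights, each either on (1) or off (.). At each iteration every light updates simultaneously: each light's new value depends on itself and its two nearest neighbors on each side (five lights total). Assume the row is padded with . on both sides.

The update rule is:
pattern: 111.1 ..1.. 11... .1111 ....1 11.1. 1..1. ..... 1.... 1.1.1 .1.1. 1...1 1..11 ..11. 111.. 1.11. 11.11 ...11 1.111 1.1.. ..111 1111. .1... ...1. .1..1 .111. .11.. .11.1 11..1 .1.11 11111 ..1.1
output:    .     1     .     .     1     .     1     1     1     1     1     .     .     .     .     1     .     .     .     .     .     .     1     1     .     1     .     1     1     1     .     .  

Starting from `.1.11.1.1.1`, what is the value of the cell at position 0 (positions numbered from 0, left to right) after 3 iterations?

1

iteration 1: 1.111.1111.
iteration 2: .1.1.......
iteration 3: 1.1.1111111
position 0 holds 1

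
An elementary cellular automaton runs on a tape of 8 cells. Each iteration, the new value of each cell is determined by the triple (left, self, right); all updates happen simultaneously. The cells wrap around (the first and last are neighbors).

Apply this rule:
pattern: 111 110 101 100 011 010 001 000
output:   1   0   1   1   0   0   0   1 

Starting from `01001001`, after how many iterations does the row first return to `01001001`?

8

10100100
01010010
00101001
10010100
01001010
00100101
10010010
01001001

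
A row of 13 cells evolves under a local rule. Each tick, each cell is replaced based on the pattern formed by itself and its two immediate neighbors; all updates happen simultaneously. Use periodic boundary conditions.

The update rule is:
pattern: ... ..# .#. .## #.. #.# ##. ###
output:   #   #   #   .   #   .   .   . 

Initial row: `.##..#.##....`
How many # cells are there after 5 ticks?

8

#..###...####
.##...###....
#..###...####  (repeats tick 1; period 2)
tick 5: #..###...####
count of #: 8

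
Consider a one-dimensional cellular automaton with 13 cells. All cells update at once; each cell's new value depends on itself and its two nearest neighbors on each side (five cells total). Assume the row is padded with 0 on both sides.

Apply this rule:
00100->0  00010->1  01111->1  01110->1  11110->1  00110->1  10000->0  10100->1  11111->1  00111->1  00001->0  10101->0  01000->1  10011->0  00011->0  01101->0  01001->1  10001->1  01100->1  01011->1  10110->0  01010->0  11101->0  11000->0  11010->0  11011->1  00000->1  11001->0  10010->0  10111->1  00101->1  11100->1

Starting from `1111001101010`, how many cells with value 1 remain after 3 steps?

1111001000011
1111000100011
1111011011011
count of 1: 10

10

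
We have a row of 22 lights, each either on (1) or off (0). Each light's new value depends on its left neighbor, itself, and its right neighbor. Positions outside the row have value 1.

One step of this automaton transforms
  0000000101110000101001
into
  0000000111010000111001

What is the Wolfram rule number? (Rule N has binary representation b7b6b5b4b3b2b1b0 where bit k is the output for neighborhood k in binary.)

108

position 10: 111 → 0  (bit 7 = 0)
position 11: 110 → 1  (bit 6 = 1)
position 8: 101 → 1  (bit 5 = 1)
position 0: 100 → 0  (bit 4 = 0)
position 9: 011 → 1  (bit 3 = 1)
position 7: 010 → 1  (bit 2 = 1)
position 6: 001 → 0  (bit 1 = 0)
position 1: 000 → 0  (bit 0 = 0)
bits b7..b0 = 01101100 = 108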